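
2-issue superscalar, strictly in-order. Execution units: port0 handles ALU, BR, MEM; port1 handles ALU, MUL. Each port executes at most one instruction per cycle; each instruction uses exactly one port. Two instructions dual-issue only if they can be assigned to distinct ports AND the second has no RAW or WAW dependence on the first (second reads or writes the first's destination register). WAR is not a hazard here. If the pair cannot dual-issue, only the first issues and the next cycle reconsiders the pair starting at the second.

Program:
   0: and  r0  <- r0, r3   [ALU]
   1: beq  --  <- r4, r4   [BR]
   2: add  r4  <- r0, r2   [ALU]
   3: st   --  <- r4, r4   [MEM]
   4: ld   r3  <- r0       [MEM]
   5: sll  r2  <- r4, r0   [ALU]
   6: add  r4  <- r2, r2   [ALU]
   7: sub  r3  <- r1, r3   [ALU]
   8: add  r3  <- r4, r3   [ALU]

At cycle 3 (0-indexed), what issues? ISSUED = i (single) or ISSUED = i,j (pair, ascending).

ISSUED = 4,5

[0] i0+i1  and/beq  -- pair
[1] i2  add  -- RAW r4
[2] i3  st  -- no-port MEM/MEM
[3] i4+i5  ld/sll  -- pair
[4] i6+i7  add/sub  -- pair
[5] i8  add  -- tail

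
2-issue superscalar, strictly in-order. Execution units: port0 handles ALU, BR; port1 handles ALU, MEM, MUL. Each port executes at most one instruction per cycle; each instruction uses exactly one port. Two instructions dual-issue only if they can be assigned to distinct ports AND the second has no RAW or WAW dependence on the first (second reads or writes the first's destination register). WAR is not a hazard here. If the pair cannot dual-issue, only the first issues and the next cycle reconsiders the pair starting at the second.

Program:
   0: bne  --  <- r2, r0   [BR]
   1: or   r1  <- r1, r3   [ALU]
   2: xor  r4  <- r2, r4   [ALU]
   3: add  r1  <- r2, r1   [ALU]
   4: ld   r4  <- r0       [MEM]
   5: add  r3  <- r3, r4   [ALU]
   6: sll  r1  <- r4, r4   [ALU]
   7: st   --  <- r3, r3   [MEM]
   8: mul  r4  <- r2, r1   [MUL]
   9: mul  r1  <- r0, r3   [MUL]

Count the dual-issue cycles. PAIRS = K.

PAIRS = 3

t=0 i0/i1:bne.BR+or.ALU ; 2-wide
t=1 i2/i3:xor.ALU+add.ALU ; 2-wide
t=2 i4:ld.MEM ; RAW r4
t=3 i5/i6:add.ALU+sll.ALU ; 2-wide
t=4 i7:st.MEM ; no-port MEM/MUL
t=5 i8:mul.MUL ; no-port MUL/MUL
t=6 i9:mul.MUL ; tail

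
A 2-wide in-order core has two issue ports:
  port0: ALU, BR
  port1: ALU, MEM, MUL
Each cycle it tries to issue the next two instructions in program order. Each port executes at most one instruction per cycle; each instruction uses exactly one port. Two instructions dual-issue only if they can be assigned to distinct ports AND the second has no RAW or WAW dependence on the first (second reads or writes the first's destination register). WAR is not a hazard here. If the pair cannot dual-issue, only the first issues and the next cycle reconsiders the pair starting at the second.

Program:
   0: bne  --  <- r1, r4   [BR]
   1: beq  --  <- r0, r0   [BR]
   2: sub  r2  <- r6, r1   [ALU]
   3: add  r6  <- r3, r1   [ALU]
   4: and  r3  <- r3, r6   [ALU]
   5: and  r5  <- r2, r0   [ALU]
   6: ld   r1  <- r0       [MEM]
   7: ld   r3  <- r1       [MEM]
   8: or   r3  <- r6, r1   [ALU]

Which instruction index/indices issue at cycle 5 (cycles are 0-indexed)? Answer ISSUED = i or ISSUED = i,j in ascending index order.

ISSUED = 7

[0] i0  bne  -- no-port BR/BR
[1] i1+i2  beq/sub  -- dual
[2] i3  add  -- RAW r6
[3] i4+i5  and/and  -- dual
[4] i6  ld  -- no-port MEM/MEM
[5] i7  ld  -- WAW r3
[6] i8  or  -- tail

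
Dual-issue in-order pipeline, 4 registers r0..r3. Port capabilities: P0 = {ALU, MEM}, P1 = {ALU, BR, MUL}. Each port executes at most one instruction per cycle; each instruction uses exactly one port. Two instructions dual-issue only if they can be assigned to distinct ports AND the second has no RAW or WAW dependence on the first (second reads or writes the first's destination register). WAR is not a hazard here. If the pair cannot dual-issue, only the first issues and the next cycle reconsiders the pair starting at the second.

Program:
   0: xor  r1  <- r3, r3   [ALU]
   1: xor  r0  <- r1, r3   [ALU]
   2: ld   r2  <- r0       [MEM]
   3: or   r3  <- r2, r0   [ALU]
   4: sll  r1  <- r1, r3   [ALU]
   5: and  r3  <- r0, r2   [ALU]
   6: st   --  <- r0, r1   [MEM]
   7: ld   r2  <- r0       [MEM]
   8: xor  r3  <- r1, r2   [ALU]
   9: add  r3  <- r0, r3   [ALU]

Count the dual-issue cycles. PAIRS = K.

[0] i0  xor.ALU  -- RAW r1
[1] i1  xor.ALU  -- RAW r0
[2] i2  ld.MEM  -- RAW r2
[3] i3  or.ALU  -- RAW r3
[4] i4/i5  sll.ALU+and.ALU  -- pair
[5] i6  st.MEM  -- no-port MEM/MEM
[6] i7  ld.MEM  -- RAW r2
[7] i8  xor.ALU  -- RAW+WAW r3
[8] i9  add.ALU  -- tail

PAIRS = 1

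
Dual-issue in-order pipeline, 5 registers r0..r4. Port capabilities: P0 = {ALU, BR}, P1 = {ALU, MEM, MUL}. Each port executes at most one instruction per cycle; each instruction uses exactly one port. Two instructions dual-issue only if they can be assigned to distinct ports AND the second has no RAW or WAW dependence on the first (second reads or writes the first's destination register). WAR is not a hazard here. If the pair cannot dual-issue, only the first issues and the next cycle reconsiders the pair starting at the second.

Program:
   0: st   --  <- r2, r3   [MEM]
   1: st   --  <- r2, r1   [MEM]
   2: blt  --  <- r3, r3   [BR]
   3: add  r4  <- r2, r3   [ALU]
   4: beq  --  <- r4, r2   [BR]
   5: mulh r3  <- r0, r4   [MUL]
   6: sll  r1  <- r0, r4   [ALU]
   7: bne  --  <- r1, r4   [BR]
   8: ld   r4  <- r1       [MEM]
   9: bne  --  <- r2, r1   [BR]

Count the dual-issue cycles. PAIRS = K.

  cy0 -> i0 (st.MEM) no-port MEM/MEM
  cy1 -> i1,i2 (st.MEM+blt.BR) dual
  cy2 -> i3 (add.ALU) RAW r4
  cy3 -> i4,i5 (beq.BR+mulh.MUL) dual
  cy4 -> i6 (sll.ALU) RAW r1
  cy5 -> i7,i8 (bne.BR+ld.MEM) dual
  cy6 -> i9 (bne.BR) tail

PAIRS = 3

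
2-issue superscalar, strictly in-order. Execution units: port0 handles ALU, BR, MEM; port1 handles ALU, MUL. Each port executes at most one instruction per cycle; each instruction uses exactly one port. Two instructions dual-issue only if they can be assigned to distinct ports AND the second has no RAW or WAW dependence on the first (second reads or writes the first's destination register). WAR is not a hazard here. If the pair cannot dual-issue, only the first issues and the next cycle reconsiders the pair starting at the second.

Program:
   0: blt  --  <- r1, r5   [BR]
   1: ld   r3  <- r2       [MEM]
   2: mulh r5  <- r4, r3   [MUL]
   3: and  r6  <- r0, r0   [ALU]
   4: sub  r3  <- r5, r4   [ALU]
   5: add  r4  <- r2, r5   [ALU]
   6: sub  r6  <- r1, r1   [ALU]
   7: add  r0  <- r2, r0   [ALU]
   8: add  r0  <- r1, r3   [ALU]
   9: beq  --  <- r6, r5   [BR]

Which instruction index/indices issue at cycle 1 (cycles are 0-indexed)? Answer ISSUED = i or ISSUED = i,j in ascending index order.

#0 head=0: blt i0 no-port BR/MEM
#1 head=1: ld i1 RAW r3
#2 head=2: mulh;and i2&i3 2-wide
#3 head=4: sub;add i4&i5 2-wide
#4 head=6: sub;add i6&i7 2-wide
#5 head=8: add;beq i8&i9 2-wide

ISSUED = 1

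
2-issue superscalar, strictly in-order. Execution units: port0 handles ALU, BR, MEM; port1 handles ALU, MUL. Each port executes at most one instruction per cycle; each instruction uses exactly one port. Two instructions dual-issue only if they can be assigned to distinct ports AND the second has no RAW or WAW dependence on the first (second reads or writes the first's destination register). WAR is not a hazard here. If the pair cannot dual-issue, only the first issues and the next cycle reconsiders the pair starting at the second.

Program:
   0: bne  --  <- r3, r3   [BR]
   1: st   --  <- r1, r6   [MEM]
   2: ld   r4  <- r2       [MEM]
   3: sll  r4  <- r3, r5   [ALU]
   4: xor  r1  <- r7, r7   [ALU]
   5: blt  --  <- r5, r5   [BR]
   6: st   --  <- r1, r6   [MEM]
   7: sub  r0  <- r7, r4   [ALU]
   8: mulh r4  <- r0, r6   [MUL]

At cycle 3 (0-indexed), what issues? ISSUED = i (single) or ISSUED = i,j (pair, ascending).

0. bne.BR @i0  | no-port BR/MEM
1. st.MEM @i1  | no-port MEM/MEM
2. ld.MEM @i2  | WAW r4
3. sll.ALU;xor.ALU @i3/i4  | 2-wide
4. blt.BR @i5  | no-port BR/MEM
5. st.MEM;sub.ALU @i6/i7  | 2-wide
6. mulh.MUL @i8  | tail

ISSUED = 3,4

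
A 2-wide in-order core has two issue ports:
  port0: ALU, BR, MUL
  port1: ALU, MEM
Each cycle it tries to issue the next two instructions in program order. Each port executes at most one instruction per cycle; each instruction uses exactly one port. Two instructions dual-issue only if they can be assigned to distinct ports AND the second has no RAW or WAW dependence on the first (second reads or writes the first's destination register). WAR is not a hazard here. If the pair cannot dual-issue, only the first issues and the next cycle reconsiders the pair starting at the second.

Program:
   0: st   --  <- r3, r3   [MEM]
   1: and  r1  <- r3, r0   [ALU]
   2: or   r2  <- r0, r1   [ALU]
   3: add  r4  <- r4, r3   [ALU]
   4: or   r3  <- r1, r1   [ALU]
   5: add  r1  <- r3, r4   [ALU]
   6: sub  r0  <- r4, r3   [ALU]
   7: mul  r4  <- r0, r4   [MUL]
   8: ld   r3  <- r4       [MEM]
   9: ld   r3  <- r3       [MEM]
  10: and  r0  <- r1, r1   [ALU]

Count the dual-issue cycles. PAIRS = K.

PAIRS = 4

0. st.MEM+and.ALU @i0+i1  | dual
1. or.ALU+add.ALU @i2+i3  | dual
2. or.ALU @i4  | RAW r3
3. add.ALU+sub.ALU @i5+i6  | dual
4. mul.MUL @i7  | RAW r4
5. ld.MEM @i8  | no-port MEM/MEM
6. ld.MEM+and.ALU @i9+i10  | dual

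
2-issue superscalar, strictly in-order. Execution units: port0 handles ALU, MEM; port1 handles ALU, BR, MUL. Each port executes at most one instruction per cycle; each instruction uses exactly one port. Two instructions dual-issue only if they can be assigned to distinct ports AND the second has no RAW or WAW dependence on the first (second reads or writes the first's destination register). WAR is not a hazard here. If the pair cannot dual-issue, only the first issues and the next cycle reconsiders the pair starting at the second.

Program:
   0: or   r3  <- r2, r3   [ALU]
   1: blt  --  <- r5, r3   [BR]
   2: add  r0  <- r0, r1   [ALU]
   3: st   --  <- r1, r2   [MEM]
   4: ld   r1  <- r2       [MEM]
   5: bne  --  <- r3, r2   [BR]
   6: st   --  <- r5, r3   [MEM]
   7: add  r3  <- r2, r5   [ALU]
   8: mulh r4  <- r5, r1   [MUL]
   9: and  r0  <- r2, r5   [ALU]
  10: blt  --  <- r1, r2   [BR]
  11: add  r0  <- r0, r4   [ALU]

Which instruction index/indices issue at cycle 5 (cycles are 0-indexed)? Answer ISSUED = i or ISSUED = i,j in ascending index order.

[0] i0  or  -- RAW r3
[1] i1&i2  blt+add  -- pair
[2] i3  st  -- no-port MEM/MEM
[3] i4&i5  ld+bne  -- pair
[4] i6&i7  st+add  -- pair
[5] i8&i9  mulh+and  -- pair
[6] i10&i11  blt+add  -- pair

ISSUED = 8,9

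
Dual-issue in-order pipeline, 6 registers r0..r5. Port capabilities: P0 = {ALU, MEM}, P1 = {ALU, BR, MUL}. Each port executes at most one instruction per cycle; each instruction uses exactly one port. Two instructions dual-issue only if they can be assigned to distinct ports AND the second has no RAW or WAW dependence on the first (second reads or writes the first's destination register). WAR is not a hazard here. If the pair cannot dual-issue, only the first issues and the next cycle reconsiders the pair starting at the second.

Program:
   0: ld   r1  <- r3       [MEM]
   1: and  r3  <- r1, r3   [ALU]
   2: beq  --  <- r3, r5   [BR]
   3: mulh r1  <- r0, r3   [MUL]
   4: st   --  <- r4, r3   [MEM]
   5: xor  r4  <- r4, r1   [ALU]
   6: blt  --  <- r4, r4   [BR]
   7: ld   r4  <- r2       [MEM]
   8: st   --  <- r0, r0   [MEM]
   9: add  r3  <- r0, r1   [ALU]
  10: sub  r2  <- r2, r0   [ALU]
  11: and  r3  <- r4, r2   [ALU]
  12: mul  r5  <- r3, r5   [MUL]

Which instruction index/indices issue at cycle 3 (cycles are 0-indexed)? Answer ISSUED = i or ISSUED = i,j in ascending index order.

  cy0 -> i0 (ld.MEM) RAW r1
  cy1 -> i1 (and.ALU) RAW r3
  cy2 -> i2 (beq.BR) no-port BR/MUL
  cy3 -> i3/i4 (mulh.MUL/st.MEM) pair
  cy4 -> i5 (xor.ALU) RAW r4
  cy5 -> i6/i7 (blt.BR/ld.MEM) pair
  cy6 -> i8/i9 (st.MEM/add.ALU) pair
  cy7 -> i10 (sub.ALU) RAW r2
  cy8 -> i11 (and.ALU) RAW r3
  cy9 -> i12 (mul.MUL) tail

ISSUED = 3,4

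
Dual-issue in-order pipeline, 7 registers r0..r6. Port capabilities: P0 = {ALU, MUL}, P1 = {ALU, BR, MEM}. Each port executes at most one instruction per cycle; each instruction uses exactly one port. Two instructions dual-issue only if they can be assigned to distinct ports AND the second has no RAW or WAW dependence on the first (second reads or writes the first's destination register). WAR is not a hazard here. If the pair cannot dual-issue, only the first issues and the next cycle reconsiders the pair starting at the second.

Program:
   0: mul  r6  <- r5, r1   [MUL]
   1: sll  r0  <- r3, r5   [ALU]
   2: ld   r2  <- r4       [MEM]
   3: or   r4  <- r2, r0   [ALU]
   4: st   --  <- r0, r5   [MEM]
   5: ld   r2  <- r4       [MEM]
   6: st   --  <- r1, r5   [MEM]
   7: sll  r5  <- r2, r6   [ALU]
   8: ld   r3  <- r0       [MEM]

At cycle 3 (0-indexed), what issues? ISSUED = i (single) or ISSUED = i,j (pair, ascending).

0. mul.MUL sll.ALU @i0/i1  | pair
1. ld.MEM @i2  | RAW r2
2. or.ALU st.MEM @i3/i4  | pair
3. ld.MEM @i5  | no-port MEM/MEM
4. st.MEM sll.ALU @i6/i7  | pair
5. ld.MEM @i8  | tail

ISSUED = 5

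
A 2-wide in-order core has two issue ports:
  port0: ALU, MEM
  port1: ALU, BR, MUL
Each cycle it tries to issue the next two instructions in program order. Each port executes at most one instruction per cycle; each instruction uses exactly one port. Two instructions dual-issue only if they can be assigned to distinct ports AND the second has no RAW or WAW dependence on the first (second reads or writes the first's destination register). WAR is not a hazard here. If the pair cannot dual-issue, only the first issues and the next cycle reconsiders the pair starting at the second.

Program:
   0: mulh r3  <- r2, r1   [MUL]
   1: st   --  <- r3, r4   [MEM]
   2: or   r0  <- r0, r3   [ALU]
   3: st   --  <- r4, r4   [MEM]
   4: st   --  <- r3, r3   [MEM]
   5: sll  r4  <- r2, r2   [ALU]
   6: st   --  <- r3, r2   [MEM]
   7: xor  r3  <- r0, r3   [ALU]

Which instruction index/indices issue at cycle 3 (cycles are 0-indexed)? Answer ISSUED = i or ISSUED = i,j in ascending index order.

ISSUED = 4,5

t=0 i0:mulh ; RAW r3
t=1 i1,i2:st;or ; pair
t=2 i3:st ; no-port MEM/MEM
t=3 i4,i5:st;sll ; pair
t=4 i6,i7:st;xor ; pair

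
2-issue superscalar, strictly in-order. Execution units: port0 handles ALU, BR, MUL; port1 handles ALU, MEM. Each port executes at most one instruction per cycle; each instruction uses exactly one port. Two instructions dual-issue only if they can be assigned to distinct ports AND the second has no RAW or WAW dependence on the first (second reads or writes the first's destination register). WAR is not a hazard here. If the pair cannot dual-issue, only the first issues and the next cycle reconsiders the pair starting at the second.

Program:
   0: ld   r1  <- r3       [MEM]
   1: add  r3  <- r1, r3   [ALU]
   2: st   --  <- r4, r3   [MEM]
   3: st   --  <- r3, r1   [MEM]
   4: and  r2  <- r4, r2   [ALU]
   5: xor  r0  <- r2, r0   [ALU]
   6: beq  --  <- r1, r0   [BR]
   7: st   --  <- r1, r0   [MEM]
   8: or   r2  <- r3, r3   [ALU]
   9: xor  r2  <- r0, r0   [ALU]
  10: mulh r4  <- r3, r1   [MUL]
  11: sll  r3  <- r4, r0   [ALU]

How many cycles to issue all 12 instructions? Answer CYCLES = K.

CYCLES = 9

  cy0 -> i0 (ld) RAW r1
  cy1 -> i1 (add) RAW r3
  cy2 -> i2 (st) no-port MEM/MEM
  cy3 -> i3,i4 (st and) dual
  cy4 -> i5 (xor) RAW r0
  cy5 -> i6,i7 (beq st) dual
  cy6 -> i8 (or) WAW r2
  cy7 -> i9,i10 (xor mulh) dual
  cy8 -> i11 (sll) tail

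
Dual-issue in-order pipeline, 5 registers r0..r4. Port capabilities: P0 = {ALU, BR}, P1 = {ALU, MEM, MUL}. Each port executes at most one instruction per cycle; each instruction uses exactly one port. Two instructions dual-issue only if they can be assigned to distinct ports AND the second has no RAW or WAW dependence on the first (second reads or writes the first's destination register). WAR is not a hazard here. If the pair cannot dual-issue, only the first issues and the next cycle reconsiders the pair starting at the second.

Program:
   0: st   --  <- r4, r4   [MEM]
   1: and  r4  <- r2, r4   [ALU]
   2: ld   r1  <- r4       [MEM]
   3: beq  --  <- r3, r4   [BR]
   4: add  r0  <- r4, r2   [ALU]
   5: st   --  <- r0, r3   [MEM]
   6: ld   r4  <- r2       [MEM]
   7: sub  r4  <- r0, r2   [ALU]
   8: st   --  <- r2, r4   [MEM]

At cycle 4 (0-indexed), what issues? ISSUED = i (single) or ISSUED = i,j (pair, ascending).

0. st.MEM/and.ALU @i0+i1  | dual
1. ld.MEM/beq.BR @i2+i3  | dual
2. add.ALU @i4  | RAW r0
3. st.MEM @i5  | no-port MEM/MEM
4. ld.MEM @i6  | WAW r4
5. sub.ALU @i7  | RAW r4
6. st.MEM @i8  | tail

ISSUED = 6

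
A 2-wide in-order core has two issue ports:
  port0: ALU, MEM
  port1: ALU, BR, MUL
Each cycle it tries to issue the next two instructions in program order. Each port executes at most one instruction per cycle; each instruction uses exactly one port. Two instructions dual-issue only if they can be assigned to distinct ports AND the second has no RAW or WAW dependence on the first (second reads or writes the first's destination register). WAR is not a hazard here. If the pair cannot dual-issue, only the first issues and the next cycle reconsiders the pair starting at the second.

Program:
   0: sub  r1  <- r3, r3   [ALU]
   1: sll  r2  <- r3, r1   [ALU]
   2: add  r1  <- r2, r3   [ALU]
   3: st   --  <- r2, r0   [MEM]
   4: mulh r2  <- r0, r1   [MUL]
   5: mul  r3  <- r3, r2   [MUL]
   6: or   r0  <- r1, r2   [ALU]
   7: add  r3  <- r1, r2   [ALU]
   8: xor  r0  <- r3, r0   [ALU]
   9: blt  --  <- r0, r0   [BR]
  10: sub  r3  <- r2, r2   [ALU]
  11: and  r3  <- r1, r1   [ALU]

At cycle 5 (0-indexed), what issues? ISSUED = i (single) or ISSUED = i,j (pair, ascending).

ISSUED = 7

#0 head=0: sub i0 RAW r1
#1 head=1: sll i1 RAW r2
#2 head=2: add+st i2,i3 2-wide
#3 head=4: mulh i4 no-port MUL/MUL
#4 head=5: mul+or i5,i6 2-wide
#5 head=7: add i7 RAW r3
#6 head=8: xor i8 RAW r0
#7 head=9: blt+sub i9,i10 2-wide
#8 head=11: and i11 tail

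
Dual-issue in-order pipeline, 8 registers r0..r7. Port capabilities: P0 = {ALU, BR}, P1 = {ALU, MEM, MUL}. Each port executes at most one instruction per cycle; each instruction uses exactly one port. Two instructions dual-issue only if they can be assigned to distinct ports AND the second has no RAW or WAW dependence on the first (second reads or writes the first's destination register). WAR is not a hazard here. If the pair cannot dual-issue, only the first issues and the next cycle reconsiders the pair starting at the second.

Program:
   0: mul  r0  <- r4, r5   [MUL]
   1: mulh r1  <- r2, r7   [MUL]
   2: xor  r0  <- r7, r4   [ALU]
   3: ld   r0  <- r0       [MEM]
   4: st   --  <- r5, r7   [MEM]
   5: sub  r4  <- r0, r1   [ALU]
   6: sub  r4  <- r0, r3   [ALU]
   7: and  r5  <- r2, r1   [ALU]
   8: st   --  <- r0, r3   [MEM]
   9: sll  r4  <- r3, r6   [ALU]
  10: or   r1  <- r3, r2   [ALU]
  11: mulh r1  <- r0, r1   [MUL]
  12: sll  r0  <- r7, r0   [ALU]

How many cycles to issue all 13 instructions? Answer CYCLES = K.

CYCLES = 8

c0: i0 mul  no-port MUL/MUL
c1: i1,i2 mulh;xor  2-wide
c2: i3 ld  no-port MEM/MEM
c3: i4,i5 st;sub  2-wide
c4: i6,i7 sub;and  2-wide
c5: i8,i9 st;sll  2-wide
c6: i10 or  RAW+WAW r1
c7: i11,i12 mulh;sll  2-wide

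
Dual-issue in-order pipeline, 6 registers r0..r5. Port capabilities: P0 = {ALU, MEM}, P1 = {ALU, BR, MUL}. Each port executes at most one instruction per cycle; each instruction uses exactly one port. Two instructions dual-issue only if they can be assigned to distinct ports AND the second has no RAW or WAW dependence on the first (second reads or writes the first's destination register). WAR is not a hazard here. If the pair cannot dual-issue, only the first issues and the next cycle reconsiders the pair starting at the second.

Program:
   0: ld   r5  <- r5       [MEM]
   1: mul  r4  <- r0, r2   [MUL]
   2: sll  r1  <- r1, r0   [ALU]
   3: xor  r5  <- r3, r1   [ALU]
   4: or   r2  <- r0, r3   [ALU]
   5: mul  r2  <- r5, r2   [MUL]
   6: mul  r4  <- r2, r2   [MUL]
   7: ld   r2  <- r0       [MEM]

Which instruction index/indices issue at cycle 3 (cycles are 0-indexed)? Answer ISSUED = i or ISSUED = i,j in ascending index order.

[0] i0,i1  ld mul  -- 2-wide
[1] i2  sll  -- RAW r1
[2] i3,i4  xor or  -- 2-wide
[3] i5  mul  -- no-port MUL/MUL
[4] i6,i7  mul ld  -- 2-wide

ISSUED = 5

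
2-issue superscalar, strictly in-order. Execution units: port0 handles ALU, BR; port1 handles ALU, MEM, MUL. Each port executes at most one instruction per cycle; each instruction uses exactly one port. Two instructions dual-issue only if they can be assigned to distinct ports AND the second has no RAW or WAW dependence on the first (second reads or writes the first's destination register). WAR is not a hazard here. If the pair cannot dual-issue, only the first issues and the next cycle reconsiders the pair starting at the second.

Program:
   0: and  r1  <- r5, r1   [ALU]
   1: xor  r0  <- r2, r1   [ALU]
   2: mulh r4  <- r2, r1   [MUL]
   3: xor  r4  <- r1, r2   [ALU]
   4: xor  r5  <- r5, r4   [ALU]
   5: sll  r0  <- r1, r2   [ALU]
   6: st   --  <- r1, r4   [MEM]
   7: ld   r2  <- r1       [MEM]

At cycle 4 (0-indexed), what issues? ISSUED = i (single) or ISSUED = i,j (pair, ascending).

ISSUED = 6

c0: i0 and.ALU  RAW r1
c1: i1/i2 xor.ALU/mulh.MUL  pair
c2: i3 xor.ALU  RAW r4
c3: i4/i5 xor.ALU/sll.ALU  pair
c4: i6 st.MEM  no-port MEM/MEM
c5: i7 ld.MEM  tail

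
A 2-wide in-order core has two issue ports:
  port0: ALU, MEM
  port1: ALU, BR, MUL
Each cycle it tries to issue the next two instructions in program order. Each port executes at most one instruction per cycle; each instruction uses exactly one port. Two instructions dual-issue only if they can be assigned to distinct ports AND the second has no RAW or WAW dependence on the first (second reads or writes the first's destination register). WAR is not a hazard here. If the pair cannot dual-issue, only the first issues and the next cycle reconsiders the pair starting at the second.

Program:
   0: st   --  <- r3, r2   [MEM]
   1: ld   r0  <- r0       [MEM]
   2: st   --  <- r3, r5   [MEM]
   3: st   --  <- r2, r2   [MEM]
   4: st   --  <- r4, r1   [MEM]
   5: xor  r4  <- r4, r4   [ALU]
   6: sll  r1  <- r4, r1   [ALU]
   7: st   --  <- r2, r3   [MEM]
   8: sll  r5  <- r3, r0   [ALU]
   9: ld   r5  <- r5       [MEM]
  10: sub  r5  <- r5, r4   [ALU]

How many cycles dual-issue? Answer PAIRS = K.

PAIRS = 2

t=0 i0:st ; no-port MEM/MEM
t=1 i1:ld ; no-port MEM/MEM
t=2 i2:st ; no-port MEM/MEM
t=3 i3:st ; no-port MEM/MEM
t=4 i4,i5:st;xor ; dual
t=5 i6,i7:sll;st ; dual
t=6 i8:sll ; RAW+WAW r5
t=7 i9:ld ; RAW+WAW r5
t=8 i10:sub ; tail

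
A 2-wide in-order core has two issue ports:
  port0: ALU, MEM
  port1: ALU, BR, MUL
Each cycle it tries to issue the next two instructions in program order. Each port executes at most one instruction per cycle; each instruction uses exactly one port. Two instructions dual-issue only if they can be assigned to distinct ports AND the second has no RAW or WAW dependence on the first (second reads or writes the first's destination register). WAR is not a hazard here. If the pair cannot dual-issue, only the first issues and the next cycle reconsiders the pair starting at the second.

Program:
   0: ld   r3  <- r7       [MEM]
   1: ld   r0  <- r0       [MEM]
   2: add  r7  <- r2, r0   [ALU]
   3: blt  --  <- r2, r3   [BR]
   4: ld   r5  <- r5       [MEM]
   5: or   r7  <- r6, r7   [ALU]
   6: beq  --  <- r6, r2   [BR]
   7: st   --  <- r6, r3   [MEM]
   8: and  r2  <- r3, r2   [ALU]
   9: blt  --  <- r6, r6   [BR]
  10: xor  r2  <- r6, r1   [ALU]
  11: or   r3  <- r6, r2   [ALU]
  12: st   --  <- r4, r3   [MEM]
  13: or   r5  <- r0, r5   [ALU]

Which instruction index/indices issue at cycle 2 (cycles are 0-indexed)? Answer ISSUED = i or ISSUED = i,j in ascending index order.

ISSUED = 2,3

c0: i0 ld  no-port MEM/MEM
c1: i1 ld  RAW r0
c2: i2,i3 add blt  pair
c3: i4,i5 ld or  pair
c4: i6,i7 beq st  pair
c5: i8,i9 and blt  pair
c6: i10 xor  RAW r2
c7: i11 or  RAW r3
c8: i12,i13 st or  pair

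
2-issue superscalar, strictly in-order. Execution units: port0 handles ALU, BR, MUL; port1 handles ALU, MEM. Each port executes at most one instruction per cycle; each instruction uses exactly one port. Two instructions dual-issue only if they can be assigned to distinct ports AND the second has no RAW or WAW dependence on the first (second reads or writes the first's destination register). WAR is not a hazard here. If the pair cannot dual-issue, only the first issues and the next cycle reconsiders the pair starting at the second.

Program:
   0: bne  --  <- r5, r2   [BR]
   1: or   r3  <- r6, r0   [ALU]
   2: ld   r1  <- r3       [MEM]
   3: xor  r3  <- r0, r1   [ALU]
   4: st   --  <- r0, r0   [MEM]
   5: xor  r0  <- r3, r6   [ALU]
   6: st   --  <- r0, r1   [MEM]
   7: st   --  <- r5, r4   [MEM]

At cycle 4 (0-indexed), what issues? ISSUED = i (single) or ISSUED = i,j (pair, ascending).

ISSUED = 6

#0 head=0: bne;or i0/i1 dual
#1 head=2: ld i2 RAW r1
#2 head=3: xor;st i3/i4 dual
#3 head=5: xor i5 RAW r0
#4 head=6: st i6 no-port MEM/MEM
#5 head=7: st i7 tail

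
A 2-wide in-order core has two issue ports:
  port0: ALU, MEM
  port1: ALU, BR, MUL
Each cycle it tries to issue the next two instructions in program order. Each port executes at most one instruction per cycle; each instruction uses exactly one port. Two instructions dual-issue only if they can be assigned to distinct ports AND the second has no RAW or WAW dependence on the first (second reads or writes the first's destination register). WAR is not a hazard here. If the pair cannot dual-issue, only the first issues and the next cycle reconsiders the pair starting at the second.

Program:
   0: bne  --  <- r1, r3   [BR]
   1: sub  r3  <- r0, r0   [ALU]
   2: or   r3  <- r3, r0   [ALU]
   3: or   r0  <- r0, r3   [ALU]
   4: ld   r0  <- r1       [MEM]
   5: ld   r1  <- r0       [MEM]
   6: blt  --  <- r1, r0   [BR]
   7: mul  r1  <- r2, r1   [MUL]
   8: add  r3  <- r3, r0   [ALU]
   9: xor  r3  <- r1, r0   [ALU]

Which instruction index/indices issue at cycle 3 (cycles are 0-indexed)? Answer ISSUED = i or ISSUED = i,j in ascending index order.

ISSUED = 4

  cy0 -> i0/i1 (bne+sub) 2-wide
  cy1 -> i2 (or) RAW r3
  cy2 -> i3 (or) WAW r0
  cy3 -> i4 (ld) no-port MEM/MEM
  cy4 -> i5 (ld) RAW r1
  cy5 -> i6 (blt) no-port BR/MUL
  cy6 -> i7/i8 (mul+add) 2-wide
  cy7 -> i9 (xor) tail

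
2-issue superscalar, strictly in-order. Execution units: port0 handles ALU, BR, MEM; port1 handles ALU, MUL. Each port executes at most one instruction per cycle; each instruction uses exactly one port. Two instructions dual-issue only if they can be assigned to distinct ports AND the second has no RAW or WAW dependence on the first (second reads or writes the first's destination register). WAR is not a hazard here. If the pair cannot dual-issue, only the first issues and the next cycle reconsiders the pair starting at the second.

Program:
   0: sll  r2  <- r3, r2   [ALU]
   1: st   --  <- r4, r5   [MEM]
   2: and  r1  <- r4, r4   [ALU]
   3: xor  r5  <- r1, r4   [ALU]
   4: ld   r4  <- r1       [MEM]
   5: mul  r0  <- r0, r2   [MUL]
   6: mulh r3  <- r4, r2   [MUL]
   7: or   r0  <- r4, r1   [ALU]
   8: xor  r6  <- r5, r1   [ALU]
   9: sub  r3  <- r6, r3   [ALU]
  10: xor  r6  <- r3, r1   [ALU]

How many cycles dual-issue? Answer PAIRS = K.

#0 head=0: sll.ALU;st.MEM i0&i1 dual
#1 head=2: and.ALU i2 RAW r1
#2 head=3: xor.ALU;ld.MEM i3&i4 dual
#3 head=5: mul.MUL i5 no-port MUL/MUL
#4 head=6: mulh.MUL;or.ALU i6&i7 dual
#5 head=8: xor.ALU i8 RAW r6
#6 head=9: sub.ALU i9 RAW r3
#7 head=10: xor.ALU i10 tail

PAIRS = 3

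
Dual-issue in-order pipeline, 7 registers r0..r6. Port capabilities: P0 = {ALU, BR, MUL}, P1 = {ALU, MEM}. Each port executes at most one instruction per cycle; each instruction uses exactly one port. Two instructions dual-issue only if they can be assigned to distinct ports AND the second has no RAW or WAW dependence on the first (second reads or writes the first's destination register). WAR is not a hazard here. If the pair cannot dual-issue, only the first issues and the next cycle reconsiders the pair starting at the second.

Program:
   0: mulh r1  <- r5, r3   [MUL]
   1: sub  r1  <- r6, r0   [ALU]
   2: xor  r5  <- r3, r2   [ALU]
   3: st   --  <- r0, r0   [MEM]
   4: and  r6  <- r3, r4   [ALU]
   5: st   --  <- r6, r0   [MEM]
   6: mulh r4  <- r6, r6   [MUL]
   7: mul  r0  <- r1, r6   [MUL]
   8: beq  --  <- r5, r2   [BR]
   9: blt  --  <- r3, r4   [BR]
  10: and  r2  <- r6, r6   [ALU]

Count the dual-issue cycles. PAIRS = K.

[0] i0  mulh.MUL  -- WAW r1
[1] i1&i2  sub.ALU/xor.ALU  -- dual
[2] i3&i4  st.MEM/and.ALU  -- dual
[3] i5&i6  st.MEM/mulh.MUL  -- dual
[4] i7  mul.MUL  -- no-port MUL/BR
[5] i8  beq.BR  -- no-port BR/BR
[6] i9&i10  blt.BR/and.ALU  -- dual

PAIRS = 4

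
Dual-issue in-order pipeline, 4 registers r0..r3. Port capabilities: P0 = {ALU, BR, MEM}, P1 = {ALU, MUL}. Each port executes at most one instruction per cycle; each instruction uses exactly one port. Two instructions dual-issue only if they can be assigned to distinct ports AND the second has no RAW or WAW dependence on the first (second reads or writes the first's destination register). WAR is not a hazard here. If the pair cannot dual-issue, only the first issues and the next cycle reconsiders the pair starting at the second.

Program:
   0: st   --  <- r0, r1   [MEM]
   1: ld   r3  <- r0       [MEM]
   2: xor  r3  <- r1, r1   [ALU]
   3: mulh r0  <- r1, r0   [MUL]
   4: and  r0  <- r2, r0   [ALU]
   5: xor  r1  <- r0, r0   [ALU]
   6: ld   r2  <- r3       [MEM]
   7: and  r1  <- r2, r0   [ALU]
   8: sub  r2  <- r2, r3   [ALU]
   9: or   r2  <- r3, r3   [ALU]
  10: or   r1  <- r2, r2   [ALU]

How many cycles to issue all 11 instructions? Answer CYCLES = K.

CYCLES = 8

c0: i0 st  no-port MEM/MEM
c1: i1 ld  WAW r3
c2: i2/i3 xor mulh  dual
c3: i4 and  RAW r0
c4: i5/i6 xor ld  dual
c5: i7/i8 and sub  dual
c6: i9 or  RAW r2
c7: i10 or  tail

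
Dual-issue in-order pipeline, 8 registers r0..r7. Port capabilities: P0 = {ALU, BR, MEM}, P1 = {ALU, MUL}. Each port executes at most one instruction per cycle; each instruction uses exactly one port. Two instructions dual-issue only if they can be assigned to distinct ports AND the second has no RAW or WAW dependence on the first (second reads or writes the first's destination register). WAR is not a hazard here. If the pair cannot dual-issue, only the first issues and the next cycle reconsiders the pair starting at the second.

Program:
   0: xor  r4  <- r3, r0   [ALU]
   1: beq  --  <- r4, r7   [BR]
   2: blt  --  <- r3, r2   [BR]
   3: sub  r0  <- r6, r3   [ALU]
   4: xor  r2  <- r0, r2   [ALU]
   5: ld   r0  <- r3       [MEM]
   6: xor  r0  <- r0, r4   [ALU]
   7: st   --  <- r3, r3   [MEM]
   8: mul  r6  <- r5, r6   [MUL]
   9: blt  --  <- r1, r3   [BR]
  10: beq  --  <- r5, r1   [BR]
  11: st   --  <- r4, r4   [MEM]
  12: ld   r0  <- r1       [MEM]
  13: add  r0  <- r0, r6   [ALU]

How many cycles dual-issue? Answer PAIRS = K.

c0: i0 xor  RAW r4
c1: i1 beq  no-port BR/BR
c2: i2/i3 blt+sub  2-wide
c3: i4/i5 xor+ld  2-wide
c4: i6/i7 xor+st  2-wide
c5: i8/i9 mul+blt  2-wide
c6: i10 beq  no-port BR/MEM
c7: i11 st  no-port MEM/MEM
c8: i12 ld  RAW+WAW r0
c9: i13 add  tail

PAIRS = 4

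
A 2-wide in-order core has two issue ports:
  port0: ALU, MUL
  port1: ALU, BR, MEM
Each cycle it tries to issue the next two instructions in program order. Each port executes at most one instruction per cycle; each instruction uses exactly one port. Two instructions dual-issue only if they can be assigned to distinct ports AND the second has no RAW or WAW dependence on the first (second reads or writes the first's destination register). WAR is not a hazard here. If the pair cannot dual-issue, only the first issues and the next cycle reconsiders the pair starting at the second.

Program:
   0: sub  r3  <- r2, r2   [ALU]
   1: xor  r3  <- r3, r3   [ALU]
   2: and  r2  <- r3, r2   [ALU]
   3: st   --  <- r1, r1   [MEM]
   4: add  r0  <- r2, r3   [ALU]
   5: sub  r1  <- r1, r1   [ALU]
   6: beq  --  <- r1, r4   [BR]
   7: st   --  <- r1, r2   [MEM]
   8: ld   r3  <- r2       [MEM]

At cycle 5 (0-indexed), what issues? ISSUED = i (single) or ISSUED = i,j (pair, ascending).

ISSUED = 7

#0 head=0: sub i0 RAW+WAW r3
#1 head=1: xor i1 RAW r3
#2 head=2: and+st i2&i3 2-wide
#3 head=4: add+sub i4&i5 2-wide
#4 head=6: beq i6 no-port BR/MEM
#5 head=7: st i7 no-port MEM/MEM
#6 head=8: ld i8 tail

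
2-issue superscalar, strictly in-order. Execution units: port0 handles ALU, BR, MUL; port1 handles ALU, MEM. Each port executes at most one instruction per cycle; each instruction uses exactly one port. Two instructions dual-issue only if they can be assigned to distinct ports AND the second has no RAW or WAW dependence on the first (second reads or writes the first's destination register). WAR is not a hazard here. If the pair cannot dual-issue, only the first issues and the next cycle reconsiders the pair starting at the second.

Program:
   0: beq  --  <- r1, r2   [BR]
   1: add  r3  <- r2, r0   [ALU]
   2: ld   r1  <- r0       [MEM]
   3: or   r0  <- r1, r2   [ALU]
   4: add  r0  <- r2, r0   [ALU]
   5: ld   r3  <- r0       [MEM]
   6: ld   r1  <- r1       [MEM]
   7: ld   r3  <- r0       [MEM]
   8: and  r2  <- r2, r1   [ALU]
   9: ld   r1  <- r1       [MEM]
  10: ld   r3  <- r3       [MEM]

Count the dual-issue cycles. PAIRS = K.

  cy0 -> i0+i1 (beq add) pair
  cy1 -> i2 (ld) RAW r1
  cy2 -> i3 (or) RAW+WAW r0
  cy3 -> i4 (add) RAW r0
  cy4 -> i5 (ld) no-port MEM/MEM
  cy5 -> i6 (ld) no-port MEM/MEM
  cy6 -> i7+i8 (ld and) pair
  cy7 -> i9 (ld) no-port MEM/MEM
  cy8 -> i10 (ld) tail

PAIRS = 2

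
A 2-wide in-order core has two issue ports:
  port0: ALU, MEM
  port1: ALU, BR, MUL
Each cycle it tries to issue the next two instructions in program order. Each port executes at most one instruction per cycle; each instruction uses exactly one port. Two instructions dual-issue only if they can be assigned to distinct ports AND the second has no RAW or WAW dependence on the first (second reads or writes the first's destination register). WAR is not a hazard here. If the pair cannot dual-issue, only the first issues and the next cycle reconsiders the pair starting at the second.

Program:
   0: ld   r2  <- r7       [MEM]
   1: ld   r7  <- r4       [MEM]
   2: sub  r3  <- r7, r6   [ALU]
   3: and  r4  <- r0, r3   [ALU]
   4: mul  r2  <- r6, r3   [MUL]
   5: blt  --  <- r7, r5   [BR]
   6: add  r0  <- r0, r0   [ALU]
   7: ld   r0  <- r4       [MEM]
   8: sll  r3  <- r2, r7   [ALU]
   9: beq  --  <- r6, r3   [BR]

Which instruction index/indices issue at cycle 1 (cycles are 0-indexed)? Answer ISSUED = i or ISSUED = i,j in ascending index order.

c0: i0 ld  no-port MEM/MEM
c1: i1 ld  RAW r7
c2: i2 sub  RAW r3
c3: i3+i4 and;mul  2-wide
c4: i5+i6 blt;add  2-wide
c5: i7+i8 ld;sll  2-wide
c6: i9 beq  tail

ISSUED = 1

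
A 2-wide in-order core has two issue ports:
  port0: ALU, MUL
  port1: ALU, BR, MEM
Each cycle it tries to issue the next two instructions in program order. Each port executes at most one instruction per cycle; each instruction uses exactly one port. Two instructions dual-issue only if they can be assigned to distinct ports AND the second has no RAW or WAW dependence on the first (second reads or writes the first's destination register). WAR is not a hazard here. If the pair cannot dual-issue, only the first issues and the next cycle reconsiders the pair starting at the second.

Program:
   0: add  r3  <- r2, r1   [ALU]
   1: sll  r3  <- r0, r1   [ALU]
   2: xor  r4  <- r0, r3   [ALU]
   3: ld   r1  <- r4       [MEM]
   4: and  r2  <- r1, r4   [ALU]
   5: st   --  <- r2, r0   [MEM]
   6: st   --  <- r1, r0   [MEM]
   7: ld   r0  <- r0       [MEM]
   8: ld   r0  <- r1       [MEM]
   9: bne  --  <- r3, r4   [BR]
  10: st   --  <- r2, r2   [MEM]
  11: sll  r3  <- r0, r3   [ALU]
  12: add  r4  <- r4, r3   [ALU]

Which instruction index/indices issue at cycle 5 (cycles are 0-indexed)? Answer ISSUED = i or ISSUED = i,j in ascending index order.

[0] i0  add.ALU  -- WAW r3
[1] i1  sll.ALU  -- RAW r3
[2] i2  xor.ALU  -- RAW r4
[3] i3  ld.MEM  -- RAW r1
[4] i4  and.ALU  -- RAW r2
[5] i5  st.MEM  -- no-port MEM/MEM
[6] i6  st.MEM  -- no-port MEM/MEM
[7] i7  ld.MEM  -- no-port MEM/MEM
[8] i8  ld.MEM  -- no-port MEM/BR
[9] i9  bne.BR  -- no-port BR/MEM
[10] i10&i11  st.MEM;sll.ALU  -- pair
[11] i12  add.ALU  -- tail

ISSUED = 5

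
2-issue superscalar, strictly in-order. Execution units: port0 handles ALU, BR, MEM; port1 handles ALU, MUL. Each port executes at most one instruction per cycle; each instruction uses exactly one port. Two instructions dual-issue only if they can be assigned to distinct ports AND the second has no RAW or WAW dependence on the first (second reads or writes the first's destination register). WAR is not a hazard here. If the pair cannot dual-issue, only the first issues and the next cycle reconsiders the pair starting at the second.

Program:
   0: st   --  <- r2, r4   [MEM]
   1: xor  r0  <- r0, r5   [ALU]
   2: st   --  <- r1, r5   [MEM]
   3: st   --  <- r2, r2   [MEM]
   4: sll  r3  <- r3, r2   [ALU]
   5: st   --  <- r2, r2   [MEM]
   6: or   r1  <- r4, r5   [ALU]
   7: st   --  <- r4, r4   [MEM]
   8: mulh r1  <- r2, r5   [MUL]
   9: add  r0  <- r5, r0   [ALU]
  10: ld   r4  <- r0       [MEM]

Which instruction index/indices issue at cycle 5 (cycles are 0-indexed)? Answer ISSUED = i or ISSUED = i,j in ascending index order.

t=0 i0,i1:st/xor ; dual
t=1 i2:st ; no-port MEM/MEM
t=2 i3,i4:st/sll ; dual
t=3 i5,i6:st/or ; dual
t=4 i7,i8:st/mulh ; dual
t=5 i9:add ; RAW r0
t=6 i10:ld ; tail

ISSUED = 9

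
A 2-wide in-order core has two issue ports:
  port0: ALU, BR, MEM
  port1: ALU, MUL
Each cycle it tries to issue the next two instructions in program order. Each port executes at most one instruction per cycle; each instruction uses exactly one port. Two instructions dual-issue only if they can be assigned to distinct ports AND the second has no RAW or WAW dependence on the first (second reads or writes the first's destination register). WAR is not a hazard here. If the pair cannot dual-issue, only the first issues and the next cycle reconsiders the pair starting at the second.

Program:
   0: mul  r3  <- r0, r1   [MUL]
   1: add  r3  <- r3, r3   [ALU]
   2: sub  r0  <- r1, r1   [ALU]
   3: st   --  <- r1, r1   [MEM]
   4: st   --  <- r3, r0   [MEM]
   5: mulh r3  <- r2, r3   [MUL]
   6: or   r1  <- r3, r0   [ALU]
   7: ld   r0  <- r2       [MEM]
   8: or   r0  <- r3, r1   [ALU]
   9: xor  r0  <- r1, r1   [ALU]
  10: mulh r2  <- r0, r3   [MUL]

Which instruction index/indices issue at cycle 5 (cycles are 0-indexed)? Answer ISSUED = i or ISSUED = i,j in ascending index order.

ISSUED = 8

0. mul.MUL @i0  | RAW+WAW r3
1. add.ALU/sub.ALU @i1+i2  | dual
2. st.MEM @i3  | no-port MEM/MEM
3. st.MEM/mulh.MUL @i4+i5  | dual
4. or.ALU/ld.MEM @i6+i7  | dual
5. or.ALU @i8  | WAW r0
6. xor.ALU @i9  | RAW r0
7. mulh.MUL @i10  | tail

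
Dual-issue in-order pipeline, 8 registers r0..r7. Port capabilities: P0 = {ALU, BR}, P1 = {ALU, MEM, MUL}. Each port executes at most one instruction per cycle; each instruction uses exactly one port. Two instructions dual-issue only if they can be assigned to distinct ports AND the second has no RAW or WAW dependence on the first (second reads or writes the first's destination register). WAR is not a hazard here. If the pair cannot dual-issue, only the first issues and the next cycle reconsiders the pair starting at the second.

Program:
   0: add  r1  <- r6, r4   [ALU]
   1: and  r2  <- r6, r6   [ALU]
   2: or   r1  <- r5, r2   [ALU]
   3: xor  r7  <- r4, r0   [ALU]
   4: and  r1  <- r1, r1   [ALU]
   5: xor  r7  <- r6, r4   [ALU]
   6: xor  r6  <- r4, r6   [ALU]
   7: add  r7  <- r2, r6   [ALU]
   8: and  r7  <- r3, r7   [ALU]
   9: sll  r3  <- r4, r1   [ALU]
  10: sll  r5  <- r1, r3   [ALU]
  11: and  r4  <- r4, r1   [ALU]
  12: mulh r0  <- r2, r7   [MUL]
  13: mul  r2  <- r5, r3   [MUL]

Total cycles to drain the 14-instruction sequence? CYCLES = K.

#0 head=0: add.ALU and.ALU i0/i1 2-wide
#1 head=2: or.ALU xor.ALU i2/i3 2-wide
#2 head=4: and.ALU xor.ALU i4/i5 2-wide
#3 head=6: xor.ALU i6 RAW r6
#4 head=7: add.ALU i7 RAW+WAW r7
#5 head=8: and.ALU sll.ALU i8/i9 2-wide
#6 head=10: sll.ALU and.ALU i10/i11 2-wide
#7 head=12: mulh.MUL i12 no-port MUL/MUL
#8 head=13: mul.MUL i13 tail

CYCLES = 9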